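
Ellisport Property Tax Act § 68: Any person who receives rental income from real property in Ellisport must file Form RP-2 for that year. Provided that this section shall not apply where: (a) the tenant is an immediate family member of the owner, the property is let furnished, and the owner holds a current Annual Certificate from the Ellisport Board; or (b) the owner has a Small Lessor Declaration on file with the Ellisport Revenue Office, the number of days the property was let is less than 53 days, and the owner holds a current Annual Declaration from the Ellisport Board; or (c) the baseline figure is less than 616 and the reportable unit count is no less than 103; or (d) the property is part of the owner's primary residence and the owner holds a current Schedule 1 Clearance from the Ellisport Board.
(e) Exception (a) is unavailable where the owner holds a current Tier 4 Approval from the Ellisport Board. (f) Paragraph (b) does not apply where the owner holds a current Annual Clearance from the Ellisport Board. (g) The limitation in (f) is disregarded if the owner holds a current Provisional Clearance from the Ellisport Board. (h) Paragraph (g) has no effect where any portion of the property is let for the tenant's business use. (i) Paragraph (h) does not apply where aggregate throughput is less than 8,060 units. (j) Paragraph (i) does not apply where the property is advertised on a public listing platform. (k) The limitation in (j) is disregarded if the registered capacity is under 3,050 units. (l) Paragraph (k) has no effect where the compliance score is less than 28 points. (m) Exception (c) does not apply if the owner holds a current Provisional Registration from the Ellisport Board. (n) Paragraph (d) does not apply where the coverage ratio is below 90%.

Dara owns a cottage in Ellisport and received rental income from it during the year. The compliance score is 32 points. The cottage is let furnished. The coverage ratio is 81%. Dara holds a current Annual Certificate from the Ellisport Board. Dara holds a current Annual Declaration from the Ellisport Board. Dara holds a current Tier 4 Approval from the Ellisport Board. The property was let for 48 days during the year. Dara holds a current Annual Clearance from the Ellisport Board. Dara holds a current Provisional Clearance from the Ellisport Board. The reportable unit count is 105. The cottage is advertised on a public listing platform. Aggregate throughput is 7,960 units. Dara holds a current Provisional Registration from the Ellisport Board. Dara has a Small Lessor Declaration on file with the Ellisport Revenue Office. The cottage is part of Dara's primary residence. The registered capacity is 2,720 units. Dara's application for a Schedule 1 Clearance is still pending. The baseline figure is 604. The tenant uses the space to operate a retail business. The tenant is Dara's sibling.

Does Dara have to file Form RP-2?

Exception (a): the tenant is an immediate family member; the property is let furnished; a current Annual Certificate is held — every condition holds. But applying paragraph (e): (e) operates against (a): a current Tier 4 Approval is held. So (a) is unavailable.
All of (b)'s requirements are met (a Small Lessor Declaration is on file; the number of days the property was let is 48 days, less than the 53 days limit; a current Annual Declaration is held). As to paragraphs (f)–(l): (f) is triggered (a current Annual Clearance is held), but is overridden by (g): (g) applies — a current Provisional Clearance is held. (h) would limit (g) — the space is let for business use — but (i) sets (h) aside: (i) operates against (h): aggregate throughput is 7,960 units, less than the 8,060 units limit. (j) would limit (i) — the property is publicly advertised — but (k) sets (j) aside: (k) operates — the registered capacity is 2,720 units, under the 3,050 units limit. (l) is inapplicable (the compliance score is 32 points, not less than 28 points), so (k) stands. (b) remains available.
Exception (c): the baseline figure is 604, less than the 616 limit; the reportable unit count is 105, meeting the 103 threshold — every condition holds. However, paragraph (m) must be considered: (m) is engaged — a current Provisional Registration is held. (c) is therefore removed.
Exception (d) fails — no current Schedule 1 Clearance is held.

No — exception (b) applies; Dara is not required to file Form RP-2.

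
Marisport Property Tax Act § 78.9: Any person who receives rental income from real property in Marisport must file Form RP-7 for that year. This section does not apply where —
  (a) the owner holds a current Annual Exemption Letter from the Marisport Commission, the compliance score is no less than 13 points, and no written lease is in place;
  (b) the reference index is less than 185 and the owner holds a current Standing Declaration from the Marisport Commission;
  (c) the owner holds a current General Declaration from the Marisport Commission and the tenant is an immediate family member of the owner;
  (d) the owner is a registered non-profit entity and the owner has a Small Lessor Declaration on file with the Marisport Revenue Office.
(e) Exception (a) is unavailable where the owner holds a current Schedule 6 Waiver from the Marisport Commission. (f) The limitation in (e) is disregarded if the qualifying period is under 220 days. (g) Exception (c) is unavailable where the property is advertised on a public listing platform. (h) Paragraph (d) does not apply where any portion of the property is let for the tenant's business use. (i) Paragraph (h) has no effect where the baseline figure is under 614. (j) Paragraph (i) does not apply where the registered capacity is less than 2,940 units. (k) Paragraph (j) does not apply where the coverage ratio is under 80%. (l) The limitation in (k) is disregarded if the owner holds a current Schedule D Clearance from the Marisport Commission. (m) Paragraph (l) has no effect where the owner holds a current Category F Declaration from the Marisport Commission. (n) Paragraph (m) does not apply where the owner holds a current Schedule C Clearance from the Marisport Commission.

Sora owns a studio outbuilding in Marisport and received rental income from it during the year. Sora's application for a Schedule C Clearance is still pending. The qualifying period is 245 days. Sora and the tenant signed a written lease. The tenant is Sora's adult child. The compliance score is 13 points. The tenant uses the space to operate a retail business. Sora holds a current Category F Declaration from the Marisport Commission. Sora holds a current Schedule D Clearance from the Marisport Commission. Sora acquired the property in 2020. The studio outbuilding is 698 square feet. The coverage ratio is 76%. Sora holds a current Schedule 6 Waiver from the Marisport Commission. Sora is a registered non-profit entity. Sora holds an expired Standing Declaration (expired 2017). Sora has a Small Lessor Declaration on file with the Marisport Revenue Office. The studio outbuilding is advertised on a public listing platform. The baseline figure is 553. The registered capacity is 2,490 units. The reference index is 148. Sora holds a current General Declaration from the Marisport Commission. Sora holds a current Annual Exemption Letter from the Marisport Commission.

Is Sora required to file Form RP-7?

Exception (a) does not apply: a written lease is in place.
Exception (b) does not apply: the Standing Declaration is not current.
Exception (c)'s conditions are all satisfied: a current General Declaration is held; the tenant is an immediate family member. But applying paragraph (g): (g) is engaged — the property is publicly advertised. (c) is therefore removed.
Exception (d): Sora is a registered non-profit; a Small Lessor Declaration is on file — every condition holds. Considering the limiting provisions: (h) is triggered (the space is let for business use), but yields to (i): (i) operates — the baseline figure is 553, under the 614 limit. (j) would limit (i) — the registered capacity is 2,490 units, less than the 2,940 units limit — but (k) sets (j) aside: (k) operates against (j): the coverage ratio is 76%, under the 80% limit. (l) operates (a current Schedule D Clearance is held), but is itself disapplied by (m): (m) is engaged — a current Category F Declaration is held. (n) is not triggered (the Schedule C Clearance is not current), so (m) stands. Exception (d) stands.

No — exception (d) applies; Sora is not required to file Form RP-7.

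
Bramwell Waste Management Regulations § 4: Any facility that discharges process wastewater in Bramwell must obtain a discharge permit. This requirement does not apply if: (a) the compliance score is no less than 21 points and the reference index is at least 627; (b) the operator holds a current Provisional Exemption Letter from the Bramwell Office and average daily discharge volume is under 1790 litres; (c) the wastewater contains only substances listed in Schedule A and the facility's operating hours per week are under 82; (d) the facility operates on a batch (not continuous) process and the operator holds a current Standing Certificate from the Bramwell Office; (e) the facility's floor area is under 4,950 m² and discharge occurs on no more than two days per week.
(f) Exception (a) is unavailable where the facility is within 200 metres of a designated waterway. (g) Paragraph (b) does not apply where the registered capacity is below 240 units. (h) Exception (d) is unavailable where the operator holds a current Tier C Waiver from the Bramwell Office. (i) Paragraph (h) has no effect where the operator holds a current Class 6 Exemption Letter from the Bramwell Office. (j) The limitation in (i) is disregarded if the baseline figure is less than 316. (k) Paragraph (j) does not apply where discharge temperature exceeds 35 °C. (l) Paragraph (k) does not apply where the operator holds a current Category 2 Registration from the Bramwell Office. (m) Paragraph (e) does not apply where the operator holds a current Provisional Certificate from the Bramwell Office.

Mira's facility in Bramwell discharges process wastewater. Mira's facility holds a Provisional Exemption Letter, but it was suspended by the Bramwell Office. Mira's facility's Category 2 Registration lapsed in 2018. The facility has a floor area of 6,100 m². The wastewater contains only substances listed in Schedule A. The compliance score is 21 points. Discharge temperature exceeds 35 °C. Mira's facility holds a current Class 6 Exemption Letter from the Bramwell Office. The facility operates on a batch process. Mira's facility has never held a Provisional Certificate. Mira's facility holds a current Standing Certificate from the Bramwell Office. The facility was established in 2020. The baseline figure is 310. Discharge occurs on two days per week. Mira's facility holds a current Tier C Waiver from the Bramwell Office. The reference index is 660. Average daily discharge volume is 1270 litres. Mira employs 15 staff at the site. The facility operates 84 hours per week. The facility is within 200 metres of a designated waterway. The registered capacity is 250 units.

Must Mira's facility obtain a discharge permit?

Exception (a): the compliance score is 21 points, meeting the 21 points threshold; the reference index is 660, meeting the 627 threshold — every condition holds. Turning to paragraph (f): (f) is engaged — the facility is within 200 m of a designated waterway. (a) is therefore removed.
Exception (b) does not apply: there is no Provisional Exemption Letter in force.
Exception (c) fails — the facility's operating hours per week are 84, not under 82.
Exception (d) is satisfied on its face — the facility operates on a batch process; a current Standing Certificate is held. As to paragraphs (h)–(l): (h) applies (a current Tier C Waiver is held), but is itself disapplied by (i): (i) applies — a current Class 6 Exemption Letter is held. (j) would limit (i) — the baseline figure is 310, less than the 316 limit — but (k) sets (j) aside: (k) is engaged — discharge temperature exceeds 35 °C. (l) is inapplicable (no current Category 2 Registration is held), so (k) stands. Exception (d) stands.
Exception (e) requires that the facility's floor area is under 4,950 m²; but the facility's floor area is 6,100 m², not under 4,950 m², so (e) is unavailable.

No — exception (d) applies; Mira's facility is not required to obtain a discharge permit.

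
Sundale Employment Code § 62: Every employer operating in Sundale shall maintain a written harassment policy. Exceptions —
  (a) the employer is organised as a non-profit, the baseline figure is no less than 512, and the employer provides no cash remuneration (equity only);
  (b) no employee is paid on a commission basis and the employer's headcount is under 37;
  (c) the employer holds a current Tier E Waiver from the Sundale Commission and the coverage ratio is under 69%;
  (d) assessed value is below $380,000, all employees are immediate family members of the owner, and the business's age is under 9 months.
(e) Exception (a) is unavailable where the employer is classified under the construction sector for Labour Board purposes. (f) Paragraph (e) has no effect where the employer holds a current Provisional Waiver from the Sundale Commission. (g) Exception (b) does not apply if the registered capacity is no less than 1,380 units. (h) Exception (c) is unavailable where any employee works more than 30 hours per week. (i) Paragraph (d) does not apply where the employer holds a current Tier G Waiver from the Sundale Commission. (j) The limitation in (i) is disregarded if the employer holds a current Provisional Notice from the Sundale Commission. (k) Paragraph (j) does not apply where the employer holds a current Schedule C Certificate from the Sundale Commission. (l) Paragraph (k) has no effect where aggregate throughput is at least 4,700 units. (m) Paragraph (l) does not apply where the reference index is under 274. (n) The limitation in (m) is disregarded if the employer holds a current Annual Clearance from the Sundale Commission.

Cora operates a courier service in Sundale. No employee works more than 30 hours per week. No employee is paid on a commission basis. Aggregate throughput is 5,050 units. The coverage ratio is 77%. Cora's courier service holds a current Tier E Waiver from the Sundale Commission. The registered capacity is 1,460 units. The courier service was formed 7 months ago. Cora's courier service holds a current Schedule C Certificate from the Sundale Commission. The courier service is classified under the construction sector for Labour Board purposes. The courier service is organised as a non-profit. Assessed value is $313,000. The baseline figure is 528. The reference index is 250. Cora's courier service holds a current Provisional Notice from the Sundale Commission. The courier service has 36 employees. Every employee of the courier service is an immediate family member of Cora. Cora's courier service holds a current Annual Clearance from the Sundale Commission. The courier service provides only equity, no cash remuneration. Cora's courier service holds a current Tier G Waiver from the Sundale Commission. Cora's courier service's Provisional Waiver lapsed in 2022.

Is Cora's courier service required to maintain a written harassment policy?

No — exception (d) applies; Cora's courier service is not required to maintain a written harassment policy.

Exception (a): the employer is a non-profit; the baseline figure is 528, meeting the 512 threshold; remuneration is equity-only — every condition holds. However, paragraphs (e)–(f) must be considered: (e) is engaged — the courier service is classified under the construction sector. (f), which would lift (e), is not engaged — there is no Provisional Waiver in force. (a) is therefore removed.
Exception (b) is satisfied on its face — no employee is paid on commission; the employer's headcount is 36, under the 37 limit. But: (g) operates against (b): the registered capacity is 1,460 units, meeting the 1,380 units threshold. Exception (b) does not apply.
Exception (c) does not apply: the coverage ratio is 77%, not under 69%.
All of (d)'s requirements are met (assessed value is $313,000, below the $380,000 limit; every employee is an immediate family member; the business's age is 7 months, under the 9 months limit). Applying paragraphs (i)–(n): (i) would limit (d) — a current Tier G Waiver is held — but (j) sets (i) aside: (j) operates against (i): a current Provisional Notice is held. (k) would limit (j) — a current Schedule C Certificate is held — but (l) sets (k) aside: (l) operates against (k): aggregate throughput is 5,050 units, meeting the 4,700 units threshold. (m) is triggered (the reference index is 250, under the 274 limit), but is set aside by (n): (n) is triggered — a current Annual Clearance is held. So (d) applies.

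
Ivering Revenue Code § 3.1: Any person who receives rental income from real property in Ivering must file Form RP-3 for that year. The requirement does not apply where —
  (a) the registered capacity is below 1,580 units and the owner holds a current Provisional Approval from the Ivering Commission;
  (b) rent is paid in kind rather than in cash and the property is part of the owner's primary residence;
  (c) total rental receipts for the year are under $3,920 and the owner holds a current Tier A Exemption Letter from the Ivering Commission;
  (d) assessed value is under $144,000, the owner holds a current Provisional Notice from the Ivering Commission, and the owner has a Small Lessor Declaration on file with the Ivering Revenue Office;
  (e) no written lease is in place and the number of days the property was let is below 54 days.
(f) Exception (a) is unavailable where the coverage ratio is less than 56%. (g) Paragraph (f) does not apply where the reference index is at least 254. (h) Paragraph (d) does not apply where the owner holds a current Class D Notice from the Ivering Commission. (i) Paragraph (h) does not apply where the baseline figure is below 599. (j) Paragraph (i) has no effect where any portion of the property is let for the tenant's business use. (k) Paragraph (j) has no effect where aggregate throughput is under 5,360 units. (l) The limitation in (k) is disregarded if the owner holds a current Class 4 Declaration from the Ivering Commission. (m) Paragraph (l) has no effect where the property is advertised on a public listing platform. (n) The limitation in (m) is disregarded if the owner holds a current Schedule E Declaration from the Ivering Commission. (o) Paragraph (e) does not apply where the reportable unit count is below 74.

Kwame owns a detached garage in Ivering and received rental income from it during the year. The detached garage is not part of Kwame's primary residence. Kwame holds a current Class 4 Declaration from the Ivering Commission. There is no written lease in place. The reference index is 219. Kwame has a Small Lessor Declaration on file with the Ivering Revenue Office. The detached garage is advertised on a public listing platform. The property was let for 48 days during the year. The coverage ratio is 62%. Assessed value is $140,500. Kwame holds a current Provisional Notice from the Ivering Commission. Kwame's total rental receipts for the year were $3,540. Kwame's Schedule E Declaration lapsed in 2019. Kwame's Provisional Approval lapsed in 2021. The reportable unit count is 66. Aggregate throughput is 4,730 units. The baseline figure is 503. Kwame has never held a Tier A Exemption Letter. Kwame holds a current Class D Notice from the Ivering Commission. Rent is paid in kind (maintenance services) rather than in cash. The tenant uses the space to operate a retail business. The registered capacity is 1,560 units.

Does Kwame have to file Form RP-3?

Exception (a) does not apply: the Provisional Approval is not current.
Exception (b) requires that the property is part of the owner's primary residence; but the detached garage is not part of the primary residence, so (b) is unavailable.
Exception (c) requires that the owner holds a current Tier A Exemption Letter from the Ivering Commission; but there is no Tier A Exemption Letter in force, so (c) is unavailable.
All of (d)'s requirements are met (assessed value is $140,500, under the $144,000 limit; a current Provisional Notice is held; a Small Lessor Declaration is on file). As to paragraphs (h)–(n): (h) operates (a current Class D Notice is held), but is itself disapplied by (i): (i) is engaged — the baseline figure is 503, below the 599 limit. (j) operates (the space is let for business use), but yields to (k): (k) is triggered — aggregate throughput is 4,730 units, under the 5,360 units limit. (l) would limit (k) — a current Class 4 Declaration is held — but (m) sets (l) aside: (m) applies — the property is publicly advertised. (n), which would lift (m), is not triggered — there is no Schedule E Declaration in force. (d) remains available.
Exception (e)'s conditions are all satisfied: there is no written lease; the number of days the property was let is 48 days, below the 54 days limit. However, paragraph (o) must be considered: (o) operates against (e): the reportable unit count is 66, below the 74 limit. (e) is therefore removed.

No — exception (d) applies; Kwame is not required to file Form RP-3.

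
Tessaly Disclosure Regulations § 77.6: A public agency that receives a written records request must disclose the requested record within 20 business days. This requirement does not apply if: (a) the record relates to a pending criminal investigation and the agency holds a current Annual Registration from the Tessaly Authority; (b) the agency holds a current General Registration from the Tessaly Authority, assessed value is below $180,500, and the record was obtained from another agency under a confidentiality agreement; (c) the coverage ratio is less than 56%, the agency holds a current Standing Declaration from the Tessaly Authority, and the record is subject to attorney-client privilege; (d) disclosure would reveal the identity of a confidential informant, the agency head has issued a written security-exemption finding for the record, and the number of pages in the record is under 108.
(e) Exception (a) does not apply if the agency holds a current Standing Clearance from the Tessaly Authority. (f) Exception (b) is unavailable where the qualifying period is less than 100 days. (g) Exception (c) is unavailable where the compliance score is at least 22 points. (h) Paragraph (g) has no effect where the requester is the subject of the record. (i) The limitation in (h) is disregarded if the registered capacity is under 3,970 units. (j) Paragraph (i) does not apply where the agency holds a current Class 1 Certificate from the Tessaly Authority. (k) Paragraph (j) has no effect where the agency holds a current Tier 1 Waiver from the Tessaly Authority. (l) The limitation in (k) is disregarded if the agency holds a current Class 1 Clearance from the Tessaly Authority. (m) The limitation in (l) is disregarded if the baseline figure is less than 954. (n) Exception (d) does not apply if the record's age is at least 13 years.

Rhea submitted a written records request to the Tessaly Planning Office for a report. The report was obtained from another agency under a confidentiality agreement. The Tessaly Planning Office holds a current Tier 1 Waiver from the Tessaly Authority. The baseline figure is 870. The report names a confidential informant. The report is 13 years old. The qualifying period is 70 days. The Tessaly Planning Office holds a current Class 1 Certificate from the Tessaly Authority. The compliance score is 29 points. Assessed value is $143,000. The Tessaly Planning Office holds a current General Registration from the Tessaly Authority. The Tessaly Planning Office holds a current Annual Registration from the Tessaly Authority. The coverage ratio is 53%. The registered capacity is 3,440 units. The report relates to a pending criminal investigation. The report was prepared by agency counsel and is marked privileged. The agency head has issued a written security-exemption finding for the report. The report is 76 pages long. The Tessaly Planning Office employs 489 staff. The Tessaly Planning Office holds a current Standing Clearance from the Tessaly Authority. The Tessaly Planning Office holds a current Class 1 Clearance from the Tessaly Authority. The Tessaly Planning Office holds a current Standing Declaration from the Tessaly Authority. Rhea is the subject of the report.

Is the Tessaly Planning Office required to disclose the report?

Exception (a)'s conditions are all satisfied: the report relates to a pending investigation; a current Annual Registration is held. But applying paragraph (e): (e) is triggered — a current Standing Clearance is held. (a) is therefore removed.
Exception (b): a current General Registration is held; assessed value is $143,000, below the $180,500 limit; the report was obtained under a confidentiality agreement — every condition holds. However, paragraph (f) must be considered: (f) is engaged — the qualifying period is 70 days, less than the 100 days limit. Exception (b) does not apply.
Exception (c) is satisfied on its face — the coverage ratio is 53%, less than the 56% limit; a current Standing Declaration is held; the report is privileged. Turning to paragraphs (g)–(m): (g) operates against (c): the compliance score is 29 points, meeting the 22 points threshold. (h) operates (Rhea is the subject of the report), but is overridden by (i): (i) operates against (h): the registered capacity is 3,440 units, under the 3,970 units limit. (j) would limit (i) — a current Class 1 Certificate is held — but (k) sets (j) aside: (k) operates against (j): a current Tier 1 Waiver is held. (l) is triggered (a current Class 1 Clearance is held), but is overridden by (m): (m) operates — the baseline figure is 870, less than the 954 limit. (c) is therefore removed.
Exception (d)'s conditions are all satisfied: the report names a confidential informant; a written security-exemption finding has been issued; the number of pages in the record is 76, under the 108 limit. But applying paragraph (n): (n) operates — the record's age is 13 years, meeting the 13 years threshold. Exception (d) does not apply.
No exception displaces § 77.6.

Yes — the Tessaly Planning Office must disclose the report.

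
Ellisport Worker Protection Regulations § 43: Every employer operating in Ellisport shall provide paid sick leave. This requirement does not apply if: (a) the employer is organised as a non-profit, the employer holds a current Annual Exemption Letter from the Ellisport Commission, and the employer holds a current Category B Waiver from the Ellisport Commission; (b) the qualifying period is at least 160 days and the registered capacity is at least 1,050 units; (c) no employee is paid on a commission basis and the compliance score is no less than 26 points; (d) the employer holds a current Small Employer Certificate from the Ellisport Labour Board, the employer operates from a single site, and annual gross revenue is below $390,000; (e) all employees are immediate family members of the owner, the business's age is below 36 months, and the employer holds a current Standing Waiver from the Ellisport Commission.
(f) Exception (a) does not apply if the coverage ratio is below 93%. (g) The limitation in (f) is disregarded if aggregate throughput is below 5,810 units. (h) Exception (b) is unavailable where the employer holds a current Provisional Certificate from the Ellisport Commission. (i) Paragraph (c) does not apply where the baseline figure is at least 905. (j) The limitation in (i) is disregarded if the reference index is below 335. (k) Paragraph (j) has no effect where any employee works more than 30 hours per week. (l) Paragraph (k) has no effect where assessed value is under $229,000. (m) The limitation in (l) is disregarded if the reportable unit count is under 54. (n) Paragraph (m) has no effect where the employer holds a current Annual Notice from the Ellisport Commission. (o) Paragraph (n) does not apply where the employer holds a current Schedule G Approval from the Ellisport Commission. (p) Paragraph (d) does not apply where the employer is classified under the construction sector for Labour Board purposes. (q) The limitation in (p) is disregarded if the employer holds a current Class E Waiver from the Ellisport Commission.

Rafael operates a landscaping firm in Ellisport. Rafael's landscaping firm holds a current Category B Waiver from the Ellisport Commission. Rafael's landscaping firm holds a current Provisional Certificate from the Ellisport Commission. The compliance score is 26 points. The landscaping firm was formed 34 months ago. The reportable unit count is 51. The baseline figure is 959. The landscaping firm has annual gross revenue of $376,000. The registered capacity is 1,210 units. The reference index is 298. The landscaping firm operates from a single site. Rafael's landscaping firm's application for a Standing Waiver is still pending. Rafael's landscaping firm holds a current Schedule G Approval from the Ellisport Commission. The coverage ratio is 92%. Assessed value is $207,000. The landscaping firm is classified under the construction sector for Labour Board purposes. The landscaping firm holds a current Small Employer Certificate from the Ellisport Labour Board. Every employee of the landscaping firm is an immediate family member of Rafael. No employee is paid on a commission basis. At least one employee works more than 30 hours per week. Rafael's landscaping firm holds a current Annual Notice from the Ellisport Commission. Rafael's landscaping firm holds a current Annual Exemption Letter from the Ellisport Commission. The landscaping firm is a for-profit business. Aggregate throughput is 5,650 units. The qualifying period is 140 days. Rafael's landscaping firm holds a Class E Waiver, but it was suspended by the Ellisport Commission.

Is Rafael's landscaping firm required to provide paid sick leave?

Yes — Rafael's landscaping firm must provide paid sick leave.

Exception (a) fails — the employer is for-profit.
Exception (b) fails — the qualifying period is 140 days, short of 160 days.
Exception (c) is satisfied on its face — no employee is paid on commission; the compliance score is 26 points, meeting the 26 points threshold. But: (i) operates against (c): the baseline figure is 959, meeting the 905 threshold. (j) applies (the reference index is 298, below the 335 limit), but yields to (k): (k) operates — at least one employee exceeds 30 hours/week. (l) would limit (k) — assessed value is $207,000, under the $229,000 limit — but (m) sets (l) aside: (m) is engaged — the reportable unit count is 51, under the 54 limit. (n) is engaged (a current Annual Notice is held), but is itself disapplied by (o): (o) operates against (n): a current Schedule G Approval is held. So (c) is unavailable.
All of (d)'s requirements are met (a current Small Employer Certificate is held; the employer operates from a single site; annual gross revenue is $376,000, below the $390,000 limit). But applying paragraphs (p)–(q): (p) operates against (d): the landscaping firm is classified under the construction sector. (q) is not triggered (there is no Class E Waiver in force), so (p) stands. Exception (d) does not apply.
Exception (e) requires that the employer holds a current Standing Waiver from the Ellisport Commission; but the Standing Waiver is not current, so (e) is unavailable.
No exception is made out. Rafael's landscaping firm falls within the general rule.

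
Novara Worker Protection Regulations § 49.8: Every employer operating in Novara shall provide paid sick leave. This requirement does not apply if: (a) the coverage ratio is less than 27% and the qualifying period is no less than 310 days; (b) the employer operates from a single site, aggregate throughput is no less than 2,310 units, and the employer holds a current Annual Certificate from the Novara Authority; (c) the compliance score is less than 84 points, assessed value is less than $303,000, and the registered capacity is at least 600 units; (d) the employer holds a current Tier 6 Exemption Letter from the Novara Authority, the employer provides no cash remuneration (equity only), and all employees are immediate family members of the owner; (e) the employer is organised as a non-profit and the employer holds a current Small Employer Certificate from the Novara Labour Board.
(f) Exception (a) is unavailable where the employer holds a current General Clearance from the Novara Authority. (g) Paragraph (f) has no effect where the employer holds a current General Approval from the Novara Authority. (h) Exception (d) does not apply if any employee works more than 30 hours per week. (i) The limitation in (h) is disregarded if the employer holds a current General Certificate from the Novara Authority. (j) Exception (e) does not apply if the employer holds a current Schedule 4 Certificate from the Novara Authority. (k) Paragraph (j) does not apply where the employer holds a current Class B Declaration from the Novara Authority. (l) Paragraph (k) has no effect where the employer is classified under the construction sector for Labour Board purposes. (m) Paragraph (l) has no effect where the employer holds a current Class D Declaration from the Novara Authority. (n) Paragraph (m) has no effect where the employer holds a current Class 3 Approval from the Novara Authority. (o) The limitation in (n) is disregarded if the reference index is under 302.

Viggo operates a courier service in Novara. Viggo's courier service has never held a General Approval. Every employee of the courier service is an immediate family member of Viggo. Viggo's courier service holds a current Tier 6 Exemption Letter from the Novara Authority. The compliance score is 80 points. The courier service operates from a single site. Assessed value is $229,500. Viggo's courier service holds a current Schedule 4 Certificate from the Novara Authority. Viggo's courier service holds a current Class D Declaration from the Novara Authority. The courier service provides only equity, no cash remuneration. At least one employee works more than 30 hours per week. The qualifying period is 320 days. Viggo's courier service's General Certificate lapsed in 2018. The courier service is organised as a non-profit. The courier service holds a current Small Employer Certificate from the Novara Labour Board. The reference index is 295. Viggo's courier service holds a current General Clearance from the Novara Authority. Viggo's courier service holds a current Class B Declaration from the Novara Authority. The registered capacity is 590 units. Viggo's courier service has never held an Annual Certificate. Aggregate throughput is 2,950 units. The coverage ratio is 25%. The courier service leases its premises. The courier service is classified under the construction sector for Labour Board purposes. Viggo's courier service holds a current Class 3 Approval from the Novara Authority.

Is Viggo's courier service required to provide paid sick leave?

Exception (a)'s conditions are all satisfied: the coverage ratio is 25%, less than the 27% limit; the qualifying period is 320 days, meeting the 310 days threshold. Turning to paragraphs (f)–(g): (f) operates against (a): a current General Clearance is held. (g), which would lift (f), does not operate here — the General Approval is not current. So (a) is unavailable.
Exception (b) requires that the employer holds a current Annual Certificate from the Novara Authority; but the Annual Certificate is not current, so (b) is unavailable.
Exception (c) fails — the registered capacity is 590 units, short of 600 units.
Exception (d): a current Tier 6 Exemption Letter is held; remuneration is equity-only; every employee is an immediate family member — every condition holds. Turning to paragraphs (h)–(i): (h) operates against (d): at least one employee exceeds 30 hours/week. (i) is not engaged (no current General Certificate is held), so (h) stands. Exception (d) does not apply.
Exception (e) is satisfied on its face — the employer is a non-profit; a current Small Employer Certificate is held. Under paragraphs (j)–(o): (j) would limit (e) — a current Schedule 4 Certificate is held — but (k) sets (j) aside: (k) is triggered — a current Class B Declaration is held. (l) applies (the courier service is classified under the construction sector), but is itself disapplied by (m): (m) operates — a current Class D Declaration is held. (n) is triggered (a current Class 3 Approval is held), but is overridden by (o): (o) applies — the reference index is 295, under the 302 limit. Exception (e) stands.

No — exception (e) applies; Viggo's courier service is not required to provide paid sick leave.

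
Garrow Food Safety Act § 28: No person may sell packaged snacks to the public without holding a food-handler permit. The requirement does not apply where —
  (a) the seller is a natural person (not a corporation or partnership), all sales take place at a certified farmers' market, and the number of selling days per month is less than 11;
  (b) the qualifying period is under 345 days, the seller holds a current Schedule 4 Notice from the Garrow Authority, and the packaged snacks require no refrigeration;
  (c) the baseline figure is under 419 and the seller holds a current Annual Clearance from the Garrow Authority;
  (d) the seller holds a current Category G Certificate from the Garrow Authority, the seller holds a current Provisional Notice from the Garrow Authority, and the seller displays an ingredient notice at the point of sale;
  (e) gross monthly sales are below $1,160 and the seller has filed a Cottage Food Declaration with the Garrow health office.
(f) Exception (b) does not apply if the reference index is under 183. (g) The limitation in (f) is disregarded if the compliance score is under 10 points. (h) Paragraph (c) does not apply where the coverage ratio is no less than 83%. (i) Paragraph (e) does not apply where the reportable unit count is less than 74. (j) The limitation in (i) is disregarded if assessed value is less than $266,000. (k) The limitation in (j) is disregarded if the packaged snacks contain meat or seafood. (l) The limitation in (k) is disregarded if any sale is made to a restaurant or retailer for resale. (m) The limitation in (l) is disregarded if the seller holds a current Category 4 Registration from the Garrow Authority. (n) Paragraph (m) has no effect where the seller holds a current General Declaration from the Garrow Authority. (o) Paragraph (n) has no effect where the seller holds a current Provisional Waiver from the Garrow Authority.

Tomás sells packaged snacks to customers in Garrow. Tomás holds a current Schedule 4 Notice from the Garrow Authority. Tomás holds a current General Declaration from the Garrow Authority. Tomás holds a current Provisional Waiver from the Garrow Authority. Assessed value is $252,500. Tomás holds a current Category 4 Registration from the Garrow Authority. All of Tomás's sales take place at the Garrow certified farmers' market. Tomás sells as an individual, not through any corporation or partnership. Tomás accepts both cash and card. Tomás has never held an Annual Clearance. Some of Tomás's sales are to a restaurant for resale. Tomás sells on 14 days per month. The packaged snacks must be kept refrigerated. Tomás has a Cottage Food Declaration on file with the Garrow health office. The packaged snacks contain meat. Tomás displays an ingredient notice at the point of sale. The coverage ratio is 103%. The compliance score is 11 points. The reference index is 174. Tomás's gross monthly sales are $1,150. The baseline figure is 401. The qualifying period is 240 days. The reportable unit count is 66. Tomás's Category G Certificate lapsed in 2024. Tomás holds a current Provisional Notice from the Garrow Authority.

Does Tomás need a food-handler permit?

Yes — Tomás must hold a food-handler permit.

Exception (a) does not apply: the number of selling days per month is 14, not less than 11.
Exception (b) does not apply: the packaged snacks require refrigeration.
Exception (c) does not apply: there is no Annual Clearance in force.
Exception (d) requires that the seller holds a current Category G Certificate from the Garrow Authority; but there is no Category G Certificate in force, so (d) is unavailable.
Exception (e) is satisfied on its face — gross monthly sales are $1,150, below the $1,160 limit; a Cottage Food Declaration is on file. But applying paragraphs (i)–(o): (i) operates against (e): the reportable unit count is 66, less than the 74 limit. (j) would limit (i) — assessed value is $252,500, less than the $266,000 limit — but (k) sets (j) aside: (k) operates against (j): the packaged snacks contain meat. (l) is triggered (some sales are to a restaurant for resale), but is overridden by (m): (m) is engaged — a current Category 4 Registration is held. (n) is engaged (a current General Declaration is held), but is overridden by (o): (o) operates against (n): a current Provisional Waiver is held. So (e) is unavailable.
Every exception is unavailable, so the rule governs.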